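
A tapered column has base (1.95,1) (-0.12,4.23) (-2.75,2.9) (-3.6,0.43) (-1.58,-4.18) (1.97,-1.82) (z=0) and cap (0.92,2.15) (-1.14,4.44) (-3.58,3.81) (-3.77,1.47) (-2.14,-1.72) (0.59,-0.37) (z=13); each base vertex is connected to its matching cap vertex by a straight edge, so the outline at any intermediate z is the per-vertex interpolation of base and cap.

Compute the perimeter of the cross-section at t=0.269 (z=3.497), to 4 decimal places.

Perimeter at t=0.269: 20.2830

Cross-section at t=0.269: each vertex is (1-t)·p0[i] + t·p1[i].
  v1: (1-0.269)·(1.95,1) + 0.269·(0.92,2.15) = (1.6729,1.3094)
  v2: (1-0.269)·(-0.12,4.23) + 0.269·(-1.14,4.44) = (-0.3944,4.2865)
  v3: (1-0.269)·(-2.75,2.9) + 0.269·(-3.58,3.81) = (-2.9733,3.1448)
  v4: (1-0.269)·(-3.6,0.43) + 0.269·(-3.77,1.47) = (-3.6457,0.7098)
  v5: (1-0.269)·(-1.58,-4.18) + 0.269·(-2.14,-1.72) = (-1.7306,-3.5183)
  v6: (1-0.269)·(1.97,-1.82) + 0.269·(0.59,-0.37) = (1.5988,-1.4299)
Perimeter = Σ |v_{i+1} − v_i|:
  edge 1→2: √(-2.0673² + 2.9771²) = 3.6245 (running 3.6245)
  edge 2→3: √(-2.5789² + -1.1417²) = 2.8203 (running 6.4448)
  edge 3→4: √(-0.6725² + -2.4350²) = 2.5262 (running 8.9710)
  edge 4→5: √(1.9151² + -4.2280²) = 4.6415 (running 13.6125)
  edge 5→6: √(3.3294² + 2.0883²) = 3.9301 (running 17.5427)
  edge 6→1: √(0.0742² + 2.7393²) = 2.7403 (running 20.2830)
Perimeter = 20.2830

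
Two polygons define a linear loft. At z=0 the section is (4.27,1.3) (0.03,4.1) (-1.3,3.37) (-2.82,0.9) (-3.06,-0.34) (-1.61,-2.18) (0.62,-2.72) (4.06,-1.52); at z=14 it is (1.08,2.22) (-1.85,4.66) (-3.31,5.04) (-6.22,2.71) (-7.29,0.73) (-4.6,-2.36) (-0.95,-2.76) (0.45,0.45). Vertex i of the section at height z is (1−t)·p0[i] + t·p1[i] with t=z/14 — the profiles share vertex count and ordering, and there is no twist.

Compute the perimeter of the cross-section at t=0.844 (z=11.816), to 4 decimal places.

Perimeter at t=0.844: 23.7846

Cross-section at t=0.844: each vertex is (1-t)·p0[i] + t·p1[i].
  v1: (1-0.844)·(4.27,1.3) + 0.844·(1.08,2.22) = (1.5776,2.0765)
  v2: (1-0.844)·(0.03,4.1) + 0.844·(-1.85,4.66) = (-1.5567,4.5726)
  v3: (1-0.844)·(-1.3,3.37) + 0.844·(-3.31,5.04) = (-2.9964,4.7795)
  v4: (1-0.844)·(-2.82,0.9) + 0.844·(-6.22,2.71) = (-5.6896,2.4276)
  v5: (1-0.844)·(-3.06,-0.34) + 0.844·(-7.29,0.73) = (-6.6301,0.5631)
  v6: (1-0.844)·(-1.61,-2.18) + 0.844·(-4.6,-2.36) = (-4.1336,-2.3319)
  v7: (1-0.844)·(0.62,-2.72) + 0.844·(-0.95,-2.76) = (-0.7051,-2.7538)
  v8: (1-0.844)·(4.06,-1.52) + 0.844·(0.45,0.45) = (1.0132,0.1427)
Perimeter = Σ |v_{i+1} − v_i|:
  edge 1→2: √(-3.1344² + 2.4962²) = 4.0069 (running 4.0069)
  edge 2→3: √(-1.4397² + 0.2068²) = 1.4545 (running 5.4614)
  edge 3→4: √(-2.6932² + -2.3518²) = 3.5755 (running 9.0369)
  edge 4→5: √(-0.9405² + -1.8646²) = 2.0883 (running 11.1252)
  edge 5→6: √(2.4966² + -2.8950²) = 3.8228 (running 14.9480)
  edge 6→7: √(3.4285² + -0.4218²) = 3.4543 (running 18.4024)
  edge 7→8: √(1.7182² + 2.8964²) = 3.3677 (running 21.7701)
  edge 8→1: √(0.5645² + 1.9338²) = 2.0145 (running 23.7846)
Perimeter = 23.7846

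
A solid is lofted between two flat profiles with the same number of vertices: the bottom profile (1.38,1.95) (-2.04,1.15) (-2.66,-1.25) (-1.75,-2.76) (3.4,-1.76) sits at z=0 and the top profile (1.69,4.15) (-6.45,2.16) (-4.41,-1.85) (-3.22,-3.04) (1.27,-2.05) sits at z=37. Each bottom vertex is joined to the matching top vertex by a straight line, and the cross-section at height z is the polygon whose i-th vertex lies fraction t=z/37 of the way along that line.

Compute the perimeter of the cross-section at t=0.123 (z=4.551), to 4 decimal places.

Perimeter at t=0.123: 18.0085

Cross-section at t=0.123: each vertex is (1-t)·p0[i] + t·p1[i].
  v1: (1-0.123)·(1.38,1.95) + 0.123·(1.69,4.15) = (1.4181,2.2206)
  v2: (1-0.123)·(-2.04,1.15) + 0.123·(-6.45,2.16) = (-2.5824,1.2742)
  v3: (1-0.123)·(-2.66,-1.25) + 0.123·(-4.41,-1.85) = (-2.8753,-1.3238)
  v4: (1-0.123)·(-1.75,-2.76) + 0.123·(-3.22,-3.04) = (-1.9308,-2.7944)
  v5: (1-0.123)·(3.4,-1.76) + 0.123·(1.27,-2.05) = (3.1380,-1.7957)
Perimeter = Σ |v_{i+1} − v_i|:
  edge 1→2: √(-4.0006² + -0.9464²) = 4.1110 (running 4.1110)
  edge 2→3: √(-0.2928² + -2.5980²) = 2.6145 (running 6.7255)
  edge 3→4: √(0.9444² + -1.4706²) = 1.7478 (running 8.4732)
  edge 4→5: √(5.0688² + 0.9988²) = 5.1663 (running 13.6395)
  edge 5→1: √(-1.7199² + 4.0163²) = 4.3690 (running 18.0085)
Perimeter = 18.0085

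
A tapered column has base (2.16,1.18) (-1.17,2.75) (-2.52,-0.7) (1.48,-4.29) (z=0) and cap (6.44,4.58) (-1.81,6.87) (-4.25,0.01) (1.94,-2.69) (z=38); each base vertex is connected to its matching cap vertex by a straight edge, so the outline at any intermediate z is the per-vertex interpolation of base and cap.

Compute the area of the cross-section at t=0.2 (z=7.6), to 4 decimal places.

Area at t=0.2: 25.6567

Cross-section at t=0.2: each vertex is (1-t)·p0[i] + t·p1[i].
  v1: (1-0.2)·(2.16,1.18) + 0.2·(6.44,4.58) = (3.0160,1.8600)
  v2: (1-0.2)·(-1.17,2.75) + 0.2·(-1.81,6.87) = (-1.2980,3.5740)
  v3: (1-0.2)·(-2.52,-0.7) + 0.2·(-4.25,0.01) = (-2.8660,-0.5580)
  v4: (1-0.2)·(1.48,-4.29) + 0.2·(1.94,-2.69) = (1.5720,-3.9700)
Shoelace sum Σ(x_i·y_{i+1} − x_{i+1}·y_i):
  i=1: 3.0160·3.5740 − -1.2980·1.8600 = +13.1935 (running +13.1935)
  i=2: -1.2980·-0.5580 − -2.8660·3.5740 = +10.9674 (running +24.1608)
  i=3: -2.8660·-3.9700 − 1.5720·-0.5580 = +12.2552 (running +36.4160)
  i=4: 1.5720·1.8600 − 3.0160·-3.9700 = +14.8974 (running +51.3135)
Area = |Σ|/2 = |51.3135|/2 = 25.6567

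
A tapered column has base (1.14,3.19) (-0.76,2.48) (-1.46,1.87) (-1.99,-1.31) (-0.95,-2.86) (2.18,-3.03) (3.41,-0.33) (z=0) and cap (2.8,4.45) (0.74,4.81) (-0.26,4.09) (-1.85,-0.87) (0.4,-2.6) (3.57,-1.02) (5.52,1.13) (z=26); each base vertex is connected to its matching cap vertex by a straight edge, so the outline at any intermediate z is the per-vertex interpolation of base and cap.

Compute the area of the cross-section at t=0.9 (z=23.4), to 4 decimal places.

Area at t=0.9: 32.5646

Cross-section at t=0.9: each vertex is (1-t)·p0[i] + t·p1[i].
  v1: (1-0.9)·(1.14,3.19) + 0.9·(2.8,4.45) = (2.6340,4.3240)
  v2: (1-0.9)·(-0.76,2.48) + 0.9·(0.74,4.81) = (0.5900,4.5770)
  v3: (1-0.9)·(-1.46,1.87) + 0.9·(-0.26,4.09) = (-0.3800,3.8680)
  v4: (1-0.9)·(-1.99,-1.31) + 0.9·(-1.85,-0.87) = (-1.8640,-0.9140)
  v5: (1-0.9)·(-0.95,-2.86) + 0.9·(0.4,-2.6) = (0.2650,-2.6260)
  v6: (1-0.9)·(2.18,-3.03) + 0.9·(3.57,-1.02) = (3.4310,-1.2210)
  v7: (1-0.9)·(3.41,-0.33) + 0.9·(5.52,1.13) = (5.3090,0.9840)
Shoelace sum Σ(x_i·y_{i+1} − x_{i+1}·y_i):
  i=1: 2.6340·4.5770 − 0.5900·4.3240 = +9.5047 (running +9.5047)
  i=2: 0.5900·3.8680 − -0.3800·4.5770 = +4.0214 (running +13.5260)
  i=3: -0.3800·-0.9140 − -1.8640·3.8680 = +7.5573 (running +21.0833)
  i=4: -1.8640·-2.6260 − 0.2650·-0.9140 = +5.1371 (running +26.2204)
  i=5: 0.2650·-1.2210 − 3.4310·-2.6260 = +8.6862 (running +34.9066)
  i=6: 3.4310·0.9840 − 5.3090·-1.2210 = +9.8584 (running +44.7650)
  i=7: 5.3090·4.3240 − 2.6340·0.9840 = +20.3643 (running +65.1293)
Area = |Σ|/2 = |65.1293|/2 = 32.5646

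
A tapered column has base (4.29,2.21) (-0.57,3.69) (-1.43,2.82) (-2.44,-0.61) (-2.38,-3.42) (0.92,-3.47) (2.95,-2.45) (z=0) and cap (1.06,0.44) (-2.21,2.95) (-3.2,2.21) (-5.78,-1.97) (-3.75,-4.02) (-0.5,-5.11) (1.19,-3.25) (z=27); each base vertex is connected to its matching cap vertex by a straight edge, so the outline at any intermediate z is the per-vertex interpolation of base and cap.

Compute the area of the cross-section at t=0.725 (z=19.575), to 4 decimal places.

Cross-section at t=0.725: each vertex is (1-t)·p0[i] + t·p1[i].
  v1: (1-0.725)·(4.29,2.21) + 0.725·(1.06,0.44) = (1.9483,0.9267)
  v2: (1-0.725)·(-0.57,3.69) + 0.725·(-2.21,2.95) = (-1.7590,3.1535)
  v3: (1-0.725)·(-1.43,2.82) + 0.725·(-3.2,2.21) = (-2.7132,2.3777)
  v4: (1-0.725)·(-2.44,-0.61) + 0.725·(-5.78,-1.97) = (-4.8615,-1.5960)
  v5: (1-0.725)·(-2.38,-3.42) + 0.725·(-3.75,-4.02) = (-3.3733,-3.8550)
  v6: (1-0.725)·(0.92,-3.47) + 0.725·(-0.5,-5.11) = (-0.1095,-4.6590)
  v7: (1-0.725)·(2.95,-2.45) + 0.725·(1.19,-3.25) = (1.6740,-3.0300)
Shoelace sum Σ(x_i·y_{i+1} − x_{i+1}·y_i):
  i=1: 1.9483·3.1535 − -1.7590·0.9267 = +7.7740 (running +7.7740)
  i=2: -1.7590·2.3777 − -2.7132·3.1535 = +4.3738 (running +12.1477)
  i=3: -2.7132·-1.5960 − -4.8615·2.3777 = +15.8898 (running +28.0375)
  i=4: -4.8615·-3.8550 − -3.3733·-1.5960 = +13.3574 (running +41.3949)
  i=5: -3.3733·-4.6590 − -0.1095·-3.8550 = +15.2938 (running +56.6887)
  i=6: -0.1095·-3.0300 − 1.6740·-4.6590 = +8.1310 (running +64.8197)
  i=7: 1.6740·0.9267 − 1.9483·-3.0300 = +7.4546 (running +72.2743)
Area = |Σ|/2 = |72.2743|/2 = 36.1371

Area at t=0.725: 36.1371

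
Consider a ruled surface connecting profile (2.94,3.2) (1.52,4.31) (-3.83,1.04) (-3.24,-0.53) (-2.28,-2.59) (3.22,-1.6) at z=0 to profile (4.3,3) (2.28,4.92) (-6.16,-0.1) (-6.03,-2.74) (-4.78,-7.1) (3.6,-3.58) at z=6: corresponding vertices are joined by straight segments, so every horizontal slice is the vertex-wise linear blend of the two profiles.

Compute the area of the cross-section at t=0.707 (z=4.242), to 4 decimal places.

Area at t=0.707: 63.8325

Cross-section at t=0.707: each vertex is (1-t)·p0[i] + t·p1[i].
  v1: (1-0.707)·(2.94,3.2) + 0.707·(4.3,3) = (3.9015,3.0586)
  v2: (1-0.707)·(1.52,4.31) + 0.707·(2.28,4.92) = (2.0573,4.7413)
  v3: (1-0.707)·(-3.83,1.04) + 0.707·(-6.16,-0.1) = (-5.4773,0.2340)
  v4: (1-0.707)·(-3.24,-0.53) + 0.707·(-6.03,-2.74) = (-5.2125,-2.0925)
  v5: (1-0.707)·(-2.28,-2.59) + 0.707·(-4.78,-7.1) = (-4.0475,-5.7786)
  v6: (1-0.707)·(3.22,-1.6) + 0.707·(3.6,-3.58) = (3.4887,-2.9999)
Shoelace sum Σ(x_i·y_{i+1} − x_{i+1}·y_i):
  i=1: 3.9015·4.7413 − 2.0573·3.0586 = +12.2056 (running +12.2056)
  i=2: 2.0573·0.2340 − -5.4773·4.7413 = +26.4509 (running +38.6565)
  i=3: -5.4773·-2.0925 − -5.2125·0.2340 = +12.6809 (running +51.3374)
  i=4: -5.2125·-5.7786 − -4.0475·-2.0925 = +21.6517 (running +72.9891)
  i=5: -4.0475·-2.9999 − 3.4887·-5.7786 = +32.3014 (running +105.2905)
  i=6: 3.4887·3.0586 − 3.9015·-2.9999 = +22.3744 (running +127.6650)
Area = |Σ|/2 = |127.6650|/2 = 63.8325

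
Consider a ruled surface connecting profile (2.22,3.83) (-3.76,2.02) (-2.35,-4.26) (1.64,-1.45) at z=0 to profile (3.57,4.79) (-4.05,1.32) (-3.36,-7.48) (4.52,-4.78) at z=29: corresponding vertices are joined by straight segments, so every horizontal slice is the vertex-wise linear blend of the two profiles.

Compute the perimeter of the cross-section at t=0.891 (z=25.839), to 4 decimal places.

Cross-section at t=0.891: each vertex is (1-t)·p0[i] + t·p1[i].
  v1: (1-0.891)·(2.22,3.83) + 0.891·(3.57,4.79) = (3.4228,4.6854)
  v2: (1-0.891)·(-3.76,2.02) + 0.891·(-4.05,1.32) = (-4.0184,1.3963)
  v3: (1-0.891)·(-2.35,-4.26) + 0.891·(-3.36,-7.48) = (-3.2499,-7.1290)
  v4: (1-0.891)·(1.64,-1.45) + 0.891·(4.52,-4.78) = (4.2061,-4.4170)
Perimeter = Σ |v_{i+1} − v_i|:
  edge 1→2: √(-7.4412² + -3.2891²) = 8.1357 (running 8.1357)
  edge 2→3: √(0.7685² + -8.5253²) = 8.5599 (running 16.6956)
  edge 3→4: √(7.4560² + 2.7120²) = 7.9339 (running 24.6295)
  edge 4→1: √(-0.7832² + 9.1024²) = 9.1360 (running 33.7655)
Perimeter = 33.7655

Perimeter at t=0.891: 33.7655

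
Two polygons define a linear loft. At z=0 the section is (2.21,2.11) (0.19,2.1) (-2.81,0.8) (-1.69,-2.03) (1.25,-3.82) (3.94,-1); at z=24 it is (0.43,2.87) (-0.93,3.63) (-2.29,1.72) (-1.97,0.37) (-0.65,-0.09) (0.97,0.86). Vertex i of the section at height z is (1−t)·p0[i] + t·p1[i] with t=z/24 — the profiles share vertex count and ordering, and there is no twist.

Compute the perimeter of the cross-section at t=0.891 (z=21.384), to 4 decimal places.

Perimeter at t=0.891: 11.4820

Cross-section at t=0.891: each vertex is (1-t)·p0[i] + t·p1[i].
  v1: (1-0.891)·(2.21,2.11) + 0.891·(0.43,2.87) = (0.6240,2.7872)
  v2: (1-0.891)·(0.19,2.1) + 0.891·(-0.93,3.63) = (-0.8079,3.4632)
  v3: (1-0.891)·(-2.81,0.8) + 0.891·(-2.29,1.72) = (-2.3467,1.6197)
  v4: (1-0.891)·(-1.69,-2.03) + 0.891·(-1.97,0.37) = (-1.9395,0.1084)
  v5: (1-0.891)·(1.25,-3.82) + 0.891·(-0.65,-0.09) = (-0.4429,-0.4966)
  v6: (1-0.891)·(3.94,-1) + 0.891·(0.97,0.86) = (1.2937,0.6573)
Perimeter = Σ |v_{i+1} − v_i|:
  edge 1→2: √(-1.4319² + 0.6761²) = 1.5835 (running 1.5835)
  edge 2→3: √(-1.5388² + -1.8435²) = 2.4013 (running 3.9848)
  edge 3→4: √(0.4072² + -1.5113²) = 1.5652 (running 5.5500)
  edge 4→5: √(1.4966² + -0.6050²) = 1.6142 (running 7.1643)
  edge 5→6: √(1.7366² + 1.1538²) = 2.0850 (running 9.2493)
  edge 6→1: √(-0.6697² + 2.1299²) = 2.2327 (running 11.4820)
Perimeter = 11.4820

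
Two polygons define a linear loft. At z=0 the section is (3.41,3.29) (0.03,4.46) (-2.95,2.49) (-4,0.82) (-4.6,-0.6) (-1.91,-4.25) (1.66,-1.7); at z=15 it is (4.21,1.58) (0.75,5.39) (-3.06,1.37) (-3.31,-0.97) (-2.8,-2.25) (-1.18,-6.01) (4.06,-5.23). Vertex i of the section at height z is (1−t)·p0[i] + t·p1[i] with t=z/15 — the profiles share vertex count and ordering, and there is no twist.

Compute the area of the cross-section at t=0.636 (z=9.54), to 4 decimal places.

Area at t=0.636: 54.1837

Cross-section at t=0.636: each vertex is (1-t)·p0[i] + t·p1[i].
  v1: (1-0.636)·(3.41,3.29) + 0.636·(4.21,1.58) = (3.9188,2.2024)
  v2: (1-0.636)·(0.03,4.46) + 0.636·(0.75,5.39) = (0.4879,5.0515)
  v3: (1-0.636)·(-2.95,2.49) + 0.636·(-3.06,1.37) = (-3.0200,1.7777)
  v4: (1-0.636)·(-4,0.82) + 0.636·(-3.31,-0.97) = (-3.5612,-0.3184)
  v5: (1-0.636)·(-4.6,-0.6) + 0.636·(-2.8,-2.25) = (-3.4552,-1.6494)
  v6: (1-0.636)·(-1.91,-4.25) + 0.636·(-1.18,-6.01) = (-1.4457,-5.3694)
  v7: (1-0.636)·(1.66,-1.7) + 0.636·(4.06,-5.23) = (3.1864,-3.9451)
Shoelace sum Σ(x_i·y_{i+1} − x_{i+1}·y_i):
  i=1: 3.9188·5.0515 − 0.4879·2.2024 = +18.7211 (running +18.7211)
  i=2: 0.4879·1.7777 − -3.0200·5.0515 = +16.1226 (running +34.8438)
  i=3: -3.0200·-0.3184 − -3.5612·1.7777 = +7.2923 (running +42.1360)
  i=4: -3.5612·-1.6494 − -3.4552·-0.3184 = +4.7735 (running +46.9095)
  i=5: -3.4552·-5.3694 − -1.4457·-1.6494 = +16.1676 (running +63.0772)
  i=6: -1.4457·-3.9451 − 3.1864·-5.3694 = +22.8124 (running +85.8896)
  i=7: 3.1864·2.2024 − 3.9188·-3.9451 = +22.4778 (running +108.3674)
Area = |Σ|/2 = |108.3674|/2 = 54.1837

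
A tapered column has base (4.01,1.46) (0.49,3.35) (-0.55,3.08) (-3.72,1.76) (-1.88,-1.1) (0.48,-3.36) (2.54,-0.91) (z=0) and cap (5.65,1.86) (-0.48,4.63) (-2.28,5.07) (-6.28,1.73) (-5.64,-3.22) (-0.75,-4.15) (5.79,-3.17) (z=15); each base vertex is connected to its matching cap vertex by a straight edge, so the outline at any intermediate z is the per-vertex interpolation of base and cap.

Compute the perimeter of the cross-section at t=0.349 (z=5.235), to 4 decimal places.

Cross-section at t=0.349: each vertex is (1-t)·p0[i] + t·p1[i].
  v1: (1-0.349)·(4.01,1.46) + 0.349·(5.65,1.86) = (4.5824,1.5996)
  v2: (1-0.349)·(0.49,3.35) + 0.349·(-0.48,4.63) = (0.1515,3.7967)
  v3: (1-0.349)·(-0.55,3.08) + 0.349·(-2.28,5.07) = (-1.1538,3.7745)
  v4: (1-0.349)·(-3.72,1.76) + 0.349·(-6.28,1.73) = (-4.6134,1.7495)
  v5: (1-0.349)·(-1.88,-1.1) + 0.349·(-5.64,-3.22) = (-3.1922,-1.8399)
  v6: (1-0.349)·(0.48,-3.36) + 0.349·(-0.75,-4.15) = (0.0507,-3.6357)
  v7: (1-0.349)·(2.54,-0.91) + 0.349·(5.79,-3.17) = (3.6742,-1.6987)
Perimeter = Σ |v_{i+1} − v_i|:
  edge 1→2: √(-4.4309² + 2.1971²) = 4.9457 (running 4.9457)
  edge 2→3: √(-1.3052² + -0.0222²) = 1.3054 (running 6.2511)
  edge 3→4: √(-3.4597² + -2.0250²) = 4.0087 (running 10.2599)
  edge 4→5: √(1.4212² + -3.5894²) = 3.8605 (running 14.1204)
  edge 5→6: √(3.2430² + -1.7958²) = 3.7070 (running 17.8274)
  edge 6→7: √(3.6235² + 1.9370²) = 4.1087 (running 21.9361)
  edge 7→1: √(0.9081² + 3.2983²) = 3.4211 (running 25.3572)
Perimeter = 25.3572

Perimeter at t=0.349: 25.3572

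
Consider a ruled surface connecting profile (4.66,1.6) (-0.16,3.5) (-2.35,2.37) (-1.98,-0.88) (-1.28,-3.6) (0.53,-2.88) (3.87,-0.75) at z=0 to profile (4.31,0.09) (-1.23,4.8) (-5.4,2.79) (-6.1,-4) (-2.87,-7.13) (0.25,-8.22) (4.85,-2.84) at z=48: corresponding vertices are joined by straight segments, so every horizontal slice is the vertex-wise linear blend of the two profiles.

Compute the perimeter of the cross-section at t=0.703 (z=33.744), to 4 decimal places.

Perimeter at t=0.703: 31.8810

Cross-section at t=0.703: each vertex is (1-t)·p0[i] + t·p1[i].
  v1: (1-0.703)·(4.66,1.6) + 0.703·(4.31,0.09) = (4.4139,0.5385)
  v2: (1-0.703)·(-0.16,3.5) + 0.703·(-1.23,4.8) = (-0.9122,4.4139)
  v3: (1-0.703)·(-2.35,2.37) + 0.703·(-5.4,2.79) = (-4.4942,2.6653)
  v4: (1-0.703)·(-1.98,-0.88) + 0.703·(-6.1,-4) = (-4.8764,-3.0734)
  v5: (1-0.703)·(-1.28,-3.6) + 0.703·(-2.87,-7.13) = (-2.3978,-6.0816)
  v6: (1-0.703)·(0.53,-2.88) + 0.703·(0.25,-8.22) = (0.3332,-6.6340)
  v7: (1-0.703)·(3.87,-0.75) + 0.703·(4.85,-2.84) = (4.5589,-2.2193)
Perimeter = Σ |v_{i+1} − v_i|:
  edge 1→2: √(-5.3262² + 3.8754²) = 6.5869 (running 6.5869)
  edge 2→3: √(-3.5819² + -1.7486²) = 3.9860 (running 10.5729)
  edge 3→4: √(-0.3822² + -5.7386²) = 5.7513 (running 16.3242)
  edge 4→5: √(2.4786² + -3.0082²) = 3.8978 (running 20.2220)
  edge 5→6: √(2.7309² + -0.5524²) = 2.7862 (running 23.0082)
  edge 6→7: √(4.2258² + 4.4148²) = 6.1112 (running 29.1195)
  edge 7→1: √(-0.1450² + 2.7577²) = 2.7615 (running 31.8810)
Perimeter = 31.8810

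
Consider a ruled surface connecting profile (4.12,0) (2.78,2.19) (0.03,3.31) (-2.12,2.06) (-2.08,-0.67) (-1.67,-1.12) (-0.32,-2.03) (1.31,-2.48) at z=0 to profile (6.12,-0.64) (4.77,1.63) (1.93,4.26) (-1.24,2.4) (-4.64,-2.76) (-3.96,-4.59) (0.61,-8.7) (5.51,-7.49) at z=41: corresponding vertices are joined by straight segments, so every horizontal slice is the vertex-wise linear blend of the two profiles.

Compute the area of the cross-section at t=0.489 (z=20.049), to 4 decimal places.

Cross-section at t=0.489: each vertex is (1-t)·p0[i] + t·p1[i].
  v1: (1-0.489)·(4.12,0) + 0.489·(6.12,-0.64) = (5.0980,-0.3130)
  v2: (1-0.489)·(2.78,2.19) + 0.489·(4.77,1.63) = (3.7531,1.9162)
  v3: (1-0.489)·(0.03,3.31) + 0.489·(1.93,4.26) = (0.9591,3.7745)
  v4: (1-0.489)·(-2.12,2.06) + 0.489·(-1.24,2.4) = (-1.6897,2.2263)
  v5: (1-0.489)·(-2.08,-0.67) + 0.489·(-4.64,-2.76) = (-3.3318,-1.6920)
  v6: (1-0.489)·(-1.67,-1.12) + 0.489·(-3.96,-4.59) = (-2.7898,-2.8168)
  v7: (1-0.489)·(-0.32,-2.03) + 0.489·(0.61,-8.7) = (0.1348,-5.2916)
  v8: (1-0.489)·(1.31,-2.48) + 0.489·(5.51,-7.49) = (3.3638,-4.9299)
Shoelace sum Σ(x_i·y_{i+1} − x_{i+1}·y_i):
  i=1: 5.0980·1.9162 − 3.7531·-0.3130 = +10.9432 (running +10.9432)
  i=2: 3.7531·3.7745 − 0.9591·1.9162 = +12.3285 (running +23.2717)
  i=3: 0.9591·2.2263 − -1.6897·3.7745 = +8.5130 (running +31.7847)
  i=4: -1.6897·-1.6920 − -3.3318·2.2263 = +10.2765 (running +42.0612)
  i=5: -3.3318·-2.8168 − -2.7898·-1.6920 = +4.6648 (running +46.7260)
  i=6: -2.7898·-5.2916 − 0.1348·-2.8168 = +15.1423 (running +61.8683)
  i=7: 0.1348·-4.9299 − 3.3638·-5.2916 = +17.1356 (running +79.0038)
  i=8: 3.3638·-0.3130 − 5.0980·-4.9299 = +24.0798 (running +103.0837)
Area = |Σ|/2 = |103.0837|/2 = 51.5418

Area at t=0.489: 51.5418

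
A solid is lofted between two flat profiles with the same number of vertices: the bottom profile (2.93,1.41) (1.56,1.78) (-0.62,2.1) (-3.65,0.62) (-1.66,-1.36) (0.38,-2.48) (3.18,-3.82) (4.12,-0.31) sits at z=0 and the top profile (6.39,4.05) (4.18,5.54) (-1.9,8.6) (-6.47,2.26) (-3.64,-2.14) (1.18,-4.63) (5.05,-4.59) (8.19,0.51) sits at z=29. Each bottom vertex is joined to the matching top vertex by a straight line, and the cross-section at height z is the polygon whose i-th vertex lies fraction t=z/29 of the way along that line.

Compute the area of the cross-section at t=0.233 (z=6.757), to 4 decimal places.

Area at t=0.233: 42.7422

Cross-section at t=0.233: each vertex is (1-t)·p0[i] + t·p1[i].
  v1: (1-0.233)·(2.93,1.41) + 0.233·(6.39,4.05) = (3.7362,2.0251)
  v2: (1-0.233)·(1.56,1.78) + 0.233·(4.18,5.54) = (2.1705,2.6561)
  v3: (1-0.233)·(-0.62,2.1) + 0.233·(-1.9,8.6) = (-0.9182,3.6145)
  v4: (1-0.233)·(-3.65,0.62) + 0.233·(-6.47,2.26) = (-4.3071,1.0021)
  v5: (1-0.233)·(-1.66,-1.36) + 0.233·(-3.64,-2.14) = (-2.1213,-1.5417)
  v6: (1-0.233)·(0.38,-2.48) + 0.233·(1.18,-4.63) = (0.5664,-2.9809)
  v7: (1-0.233)·(3.18,-3.82) + 0.233·(5.05,-4.59) = (3.6157,-3.9994)
  v8: (1-0.233)·(4.12,-0.31) + 0.233·(8.19,0.51) = (5.0683,-0.1189)
Shoelace sum Σ(x_i·y_{i+1} − x_{i+1}·y_i):
  i=1: 3.7362·2.6561 − 2.1705·2.0251 = +5.5282 (running +5.5282)
  i=2: 2.1705·3.6145 − -0.9182·2.6561 = +10.2840 (running +15.8122)
  i=3: -0.9182·1.0021 − -4.3071·3.6145 = +14.6477 (running +30.4599)
  i=4: -4.3071·-1.5417 − -2.1213·1.0021 = +8.7662 (running +39.2261)
  i=5: -2.1213·-2.9809 − 0.5664·-1.5417 = +7.1969 (running +46.4229)
  i=6: 0.5664·-3.9994 − 3.6157·-2.9809 = +8.5130 (running +54.9359)
  i=7: 3.6157·-0.1189 − 5.0683·-3.9994 = +19.8402 (running +74.7761)
  i=8: 5.0683·2.0251 − 3.7362·-0.1189 = +10.7083 (running +85.4844)
Area = |Σ|/2 = |85.4844|/2 = 42.7422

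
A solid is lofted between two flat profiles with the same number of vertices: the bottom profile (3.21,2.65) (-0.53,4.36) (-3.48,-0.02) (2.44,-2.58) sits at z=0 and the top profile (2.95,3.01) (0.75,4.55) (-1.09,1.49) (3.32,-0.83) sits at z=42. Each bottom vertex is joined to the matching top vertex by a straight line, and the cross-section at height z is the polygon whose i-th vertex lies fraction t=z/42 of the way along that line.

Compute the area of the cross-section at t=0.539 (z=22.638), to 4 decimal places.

Area at t=0.539: 18.8693

Cross-section at t=0.539: each vertex is (1-t)·p0[i] + t·p1[i].
  v1: (1-0.539)·(3.21,2.65) + 0.539·(2.95,3.01) = (3.0699,2.8440)
  v2: (1-0.539)·(-0.53,4.36) + 0.539·(0.75,4.55) = (0.1599,4.4624)
  v3: (1-0.539)·(-3.48,-0.02) + 0.539·(-1.09,1.49) = (-2.1918,0.7939)
  v4: (1-0.539)·(2.44,-2.58) + 0.539·(3.32,-0.83) = (2.9143,-1.6367)
Shoelace sum Σ(x_i·y_{i+1} − x_{i+1}·y_i):
  i=1: 3.0699·4.4624 − 0.1599·2.8440 = +13.2442 (running +13.2442)
  i=2: 0.1599·0.7939 − -2.1918·4.4624 = +9.9076 (running +23.1518)
  i=3: -2.1918·-1.6367 − 2.9143·0.7939 = +1.2738 (running +24.4255)
  i=4: 2.9143·2.8440 − 3.0699·-1.6367 = +13.3130 (running +37.7386)
Area = |Σ|/2 = |37.7386|/2 = 18.8693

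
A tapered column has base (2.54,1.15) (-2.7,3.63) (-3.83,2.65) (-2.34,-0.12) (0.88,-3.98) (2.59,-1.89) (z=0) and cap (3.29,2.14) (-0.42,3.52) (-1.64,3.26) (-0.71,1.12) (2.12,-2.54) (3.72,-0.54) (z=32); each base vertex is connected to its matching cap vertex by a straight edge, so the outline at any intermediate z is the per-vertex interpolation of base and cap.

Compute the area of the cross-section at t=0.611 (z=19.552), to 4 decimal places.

Area at t=0.611: 20.4378

Cross-section at t=0.611: each vertex is (1-t)·p0[i] + t·p1[i].
  v1: (1-0.611)·(2.54,1.15) + 0.611·(3.29,2.14) = (2.9983,1.7549)
  v2: (1-0.611)·(-2.7,3.63) + 0.611·(-0.42,3.52) = (-1.3069,3.5628)
  v3: (1-0.611)·(-3.83,2.65) + 0.611·(-1.64,3.26) = (-2.4919,3.0227)
  v4: (1-0.611)·(-2.34,-0.12) + 0.611·(-0.71,1.12) = (-1.3441,0.6376)
  v5: (1-0.611)·(0.88,-3.98) + 0.611·(2.12,-2.54) = (1.6376,-3.1002)
  v6: (1-0.611)·(2.59,-1.89) + 0.611·(3.72,-0.54) = (3.2804,-1.0652)
Shoelace sum Σ(x_i·y_{i+1} − x_{i+1}·y_i):
  i=1: 2.9983·3.5628 − -1.3069·1.7549 = +12.9756 (running +12.9756)
  i=2: -1.3069·3.0227 − -2.4919·3.5628 = +4.9277 (running +17.9033)
  i=3: -2.4919·0.6376 − -1.3441·3.0227 = +2.4738 (running +20.3771)
  i=4: -1.3441·-3.1002 − 1.6376·0.6376 = +3.1226 (running +23.4997)
  i=5: 1.6376·-1.0652 − 3.2804·-3.1002 = +8.4255 (running +31.9253)
  i=6: 3.2804·1.7549 − 2.9983·-1.0652 = +8.9504 (running +40.8757)
Area = |Σ|/2 = |40.8757|/2 = 20.4378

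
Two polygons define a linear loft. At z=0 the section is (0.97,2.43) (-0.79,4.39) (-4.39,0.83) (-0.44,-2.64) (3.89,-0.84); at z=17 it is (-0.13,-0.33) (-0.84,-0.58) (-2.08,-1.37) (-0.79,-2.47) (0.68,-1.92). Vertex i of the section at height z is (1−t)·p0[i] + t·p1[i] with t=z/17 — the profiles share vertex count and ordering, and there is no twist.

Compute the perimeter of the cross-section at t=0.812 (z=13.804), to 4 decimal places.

Cross-section at t=0.812: each vertex is (1-t)·p0[i] + t·p1[i].
  v1: (1-0.812)·(0.97,2.43) + 0.812·(-0.13,-0.33) = (0.0768,0.1889)
  v2: (1-0.812)·(-0.79,4.39) + 0.812·(-0.84,-0.58) = (-0.8306,0.3544)
  v3: (1-0.812)·(-4.39,0.83) + 0.812·(-2.08,-1.37) = (-2.5143,-0.9564)
  v4: (1-0.812)·(-0.44,-2.64) + 0.812·(-0.79,-2.47) = (-0.7242,-2.5020)
  v5: (1-0.812)·(3.89,-0.84) + 0.812·(0.68,-1.92) = (1.2835,-1.7170)
Perimeter = Σ |v_{i+1} − v_i|:
  edge 1→2: √(-0.9074² + 0.1655²) = 0.9224 (running 0.9224)
  edge 2→3: √(-1.6837² + -1.3108²) = 2.1337 (running 3.0561)
  edge 3→4: √(1.7901² + -1.5456²) = 2.3650 (running 5.4211)
  edge 4→5: √(2.0077² + 0.7850²) = 2.1557 (running 7.5768)
  edge 5→1: √(-1.2067² + 1.9058²) = 2.2557 (running 9.8325)
Perimeter = 9.8325

Perimeter at t=0.812: 9.8325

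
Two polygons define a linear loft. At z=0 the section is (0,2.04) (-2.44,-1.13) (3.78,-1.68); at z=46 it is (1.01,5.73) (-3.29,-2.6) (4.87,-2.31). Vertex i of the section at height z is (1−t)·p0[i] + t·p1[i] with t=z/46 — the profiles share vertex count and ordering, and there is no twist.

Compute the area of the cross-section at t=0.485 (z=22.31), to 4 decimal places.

Area at t=0.485: 20.5488

Cross-section at t=0.485: each vertex is (1-t)·p0[i] + t·p1[i].
  v1: (1-0.485)·(0,2.04) + 0.485·(1.01,5.73) = (0.4899,3.8296)
  v2: (1-0.485)·(-2.44,-1.13) + 0.485·(-3.29,-2.6) = (-2.8522,-1.8429)
  v3: (1-0.485)·(3.78,-1.68) + 0.485·(4.87,-2.31) = (4.3087,-1.9855)
Shoelace sum Σ(x_i·y_{i+1} − x_{i+1}·y_i):
  i=1: 0.4899·-1.8429 − -2.8522·3.8296 = +10.0204 (running +10.0204)
  i=2: -2.8522·-1.9855 − 4.3087·-1.8429 = +13.6039 (running +23.6243)
  i=3: 4.3087·3.8296 − 0.4899·-1.9855 = +17.4732 (running +41.0975)
Area = |Σ|/2 = |41.0975|/2 = 20.5488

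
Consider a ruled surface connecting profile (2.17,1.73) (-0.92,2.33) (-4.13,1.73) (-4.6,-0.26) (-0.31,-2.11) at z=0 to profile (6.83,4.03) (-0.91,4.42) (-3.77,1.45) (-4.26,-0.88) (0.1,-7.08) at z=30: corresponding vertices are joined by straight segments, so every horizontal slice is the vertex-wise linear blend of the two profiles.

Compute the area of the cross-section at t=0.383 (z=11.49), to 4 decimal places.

Cross-section at t=0.383: each vertex is (1-t)·p0[i] + t·p1[i].
  v1: (1-0.383)·(2.17,1.73) + 0.383·(6.83,4.03) = (3.9548,2.6109)
  v2: (1-0.383)·(-0.92,2.33) + 0.383·(-0.91,4.42) = (-0.9162,3.1305)
  v3: (1-0.383)·(-4.13,1.73) + 0.383·(-3.77,1.45) = (-3.9921,1.6228)
  v4: (1-0.383)·(-4.6,-0.26) + 0.383·(-4.26,-0.88) = (-4.4698,-0.4975)
  v5: (1-0.383)·(-0.31,-2.11) + 0.383·(0.1,-7.08) = (-0.1530,-4.0135)
Shoelace sum Σ(x_i·y_{i+1} − x_{i+1}·y_i):
  i=1: 3.9548·3.1305 − -0.9162·2.6109 = +14.7723 (running +14.7723)
  i=2: -0.9162·1.6228 − -3.9921·3.1305 = +11.0105 (running +25.7828)
  i=3: -3.9921·-0.4975 − -4.4698·1.6228 = +9.2393 (running +35.0221)
  i=4: -4.4698·-4.0135 − -0.1530·-0.4975 = +17.8634 (running +52.8855)
  i=5: -0.1530·2.6109 − 3.9548·-4.0135 = +15.4732 (running +68.3587)
Area = |Σ|/2 = |68.3587|/2 = 34.1794

Area at t=0.383: 34.1794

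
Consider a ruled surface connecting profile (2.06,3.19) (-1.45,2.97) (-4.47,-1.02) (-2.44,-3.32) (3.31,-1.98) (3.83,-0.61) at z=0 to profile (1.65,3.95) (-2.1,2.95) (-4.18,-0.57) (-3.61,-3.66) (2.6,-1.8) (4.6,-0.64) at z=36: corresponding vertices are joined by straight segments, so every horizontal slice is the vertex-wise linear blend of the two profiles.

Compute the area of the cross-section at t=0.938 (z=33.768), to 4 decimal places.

Cross-section at t=0.938: each vertex is (1-t)·p0[i] + t·p1[i].
  v1: (1-0.938)·(2.06,3.19) + 0.938·(1.65,3.95) = (1.6754,3.9029)
  v2: (1-0.938)·(-1.45,2.97) + 0.938·(-2.1,2.95) = (-2.0597,2.9512)
  v3: (1-0.938)·(-4.47,-1.02) + 0.938·(-4.18,-0.57) = (-4.1980,-0.5979)
  v4: (1-0.938)·(-2.44,-3.32) + 0.938·(-3.61,-3.66) = (-3.5375,-3.6389)
  v5: (1-0.938)·(3.31,-1.98) + 0.938·(2.6,-1.8) = (2.6440,-1.8112)
  v6: (1-0.938)·(3.83,-0.61) + 0.938·(4.6,-0.64) = (4.5523,-0.6381)
Shoelace sum Σ(x_i·y_{i+1} − x_{i+1}·y_i):
  i=1: 1.6754·2.9512 − -2.0597·3.9029 = +12.9833 (running +12.9833)
  i=2: -2.0597·-0.5979 − -4.1980·2.9512 = +13.6207 (running +26.6041)
  i=3: -4.1980·-3.6389 − -3.5375·-0.5979 = +13.1611 (running +39.7651)
  i=4: -3.5375·-1.8112 − 2.6440·-3.6389 = +16.0283 (running +55.7934)
  i=5: 2.6440·-0.6381 − 4.5523·-1.8112 = +6.5576 (running +62.3510)
  i=6: 4.5523·3.9029 − 1.6754·-0.6381 = +18.8361 (running +81.1871)
Area = |Σ|/2 = |81.1871|/2 = 40.5936

Area at t=0.938: 40.5936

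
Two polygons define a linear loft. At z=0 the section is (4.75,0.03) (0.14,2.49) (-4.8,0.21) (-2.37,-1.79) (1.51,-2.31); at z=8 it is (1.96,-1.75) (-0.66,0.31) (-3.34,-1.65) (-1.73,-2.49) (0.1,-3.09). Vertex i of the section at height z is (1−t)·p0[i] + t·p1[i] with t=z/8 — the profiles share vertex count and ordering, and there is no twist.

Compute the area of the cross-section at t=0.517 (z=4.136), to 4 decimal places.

Area at t=0.517: 16.3240

Cross-section at t=0.517: each vertex is (1-t)·p0[i] + t·p1[i].
  v1: (1-0.517)·(4.75,0.03) + 0.517·(1.96,-1.75) = (3.3076,-0.8903)
  v2: (1-0.517)·(0.14,2.49) + 0.517·(-0.66,0.31) = (-0.2736,1.3629)
  v3: (1-0.517)·(-4.8,0.21) + 0.517·(-3.34,-1.65) = (-4.0452,-0.7516)
  v4: (1-0.517)·(-2.37,-1.79) + 0.517·(-1.73,-2.49) = (-2.0391,-2.1519)
  v5: (1-0.517)·(1.51,-2.31) + 0.517·(0.1,-3.09) = (0.7810,-2.7133)
Shoelace sum Σ(x_i·y_{i+1} − x_{i+1}·y_i):
  i=1: 3.3076·1.3629 − -0.2736·-0.8903 = +4.2644 (running +4.2644)
  i=2: -0.2736·-0.7516 − -4.0452·1.3629 = +5.7190 (running +9.9834)
  i=3: -4.0452·-2.1519 − -2.0391·-0.7516 = +7.1722 (running +17.1556)
  i=4: -2.0391·-2.7133 − 0.7810·-2.1519 = +7.2134 (running +24.3690)
  i=5: 0.7810·-0.8903 − 3.3076·-2.7133 = +8.2790 (running +32.6479)
Area = |Σ|/2 = |32.6479|/2 = 16.3240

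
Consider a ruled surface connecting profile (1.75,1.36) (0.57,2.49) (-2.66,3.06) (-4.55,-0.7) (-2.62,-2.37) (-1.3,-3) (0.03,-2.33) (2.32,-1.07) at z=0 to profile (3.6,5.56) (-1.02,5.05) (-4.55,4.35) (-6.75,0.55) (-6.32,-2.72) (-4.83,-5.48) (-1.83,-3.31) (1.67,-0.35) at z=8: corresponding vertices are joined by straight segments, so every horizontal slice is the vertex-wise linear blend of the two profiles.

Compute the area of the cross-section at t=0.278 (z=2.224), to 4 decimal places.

Cross-section at t=0.278: each vertex is (1-t)·p0[i] + t·p1[i].
  v1: (1-0.278)·(1.75,1.36) + 0.278·(3.6,5.56) = (2.2643,2.5276)
  v2: (1-0.278)·(0.57,2.49) + 0.278·(-1.02,5.05) = (0.1280,3.2017)
  v3: (1-0.278)·(-2.66,3.06) + 0.278·(-4.55,4.35) = (-3.1854,3.4186)
  v4: (1-0.278)·(-4.55,-0.7) + 0.278·(-6.75,0.55) = (-5.1616,-0.3525)
  v5: (1-0.278)·(-2.62,-2.37) + 0.278·(-6.32,-2.72) = (-3.6486,-2.4673)
  v6: (1-0.278)·(-1.3,-3) + 0.278·(-4.83,-5.48) = (-2.2813,-3.6894)
  v7: (1-0.278)·(0.03,-2.33) + 0.278·(-1.83,-3.31) = (-0.4871,-2.6024)
  v8: (1-0.278)·(2.32,-1.07) + 0.278·(1.67,-0.35) = (2.1393,-0.8698)
Shoelace sum Σ(x_i·y_{i+1} − x_{i+1}·y_i):
  i=1: 2.2643·3.2017 − 0.1280·2.5276 = +6.9261 (running +6.9261)
  i=2: 0.1280·3.4186 − -3.1854·3.2017 = +10.6362 (running +17.5623)
  i=3: -3.1854·-0.3525 − -5.1616·3.4186 = +18.7684 (running +36.3307)
  i=4: -5.1616·-2.4673 − -3.6486·-0.3525 = +11.4491 (running +47.7798)
  i=5: -3.6486·-3.6894 − -2.2813·-2.4673 = +7.8325 (running +55.6123)
  i=6: -2.2813·-2.6024 − -0.4871·-3.6894 = +4.1400 (running +59.7523)
  i=7: -0.4871·-0.8698 − 2.1393·-2.6024 = +5.9911 (running +65.7434)
  i=8: 2.1393·2.5276 − 2.2643·-0.8698 = +7.3769 (running +73.1203)
Area = |Σ|/2 = |73.1203|/2 = 36.5601

Area at t=0.278: 36.5601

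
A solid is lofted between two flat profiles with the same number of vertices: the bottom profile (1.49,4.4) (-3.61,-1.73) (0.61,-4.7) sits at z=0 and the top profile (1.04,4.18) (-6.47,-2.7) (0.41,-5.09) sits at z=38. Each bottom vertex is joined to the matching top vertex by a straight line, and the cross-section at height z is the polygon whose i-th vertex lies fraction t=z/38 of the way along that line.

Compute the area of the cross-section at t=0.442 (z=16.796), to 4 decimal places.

Cross-section at t=0.442: each vertex is (1-t)·p0[i] + t·p1[i].
  v1: (1-0.442)·(1.49,4.4) + 0.442·(1.04,4.18) = (1.2911,4.3028)
  v2: (1-0.442)·(-3.61,-1.73) + 0.442·(-6.47,-2.7) = (-4.8741,-2.1587)
  v3: (1-0.442)·(0.61,-4.7) + 0.442·(0.41,-5.09) = (0.5216,-4.8724)
Shoelace sum Σ(x_i·y_{i+1} − x_{i+1}·y_i):
  i=1: 1.2911·-2.1587 − -4.8741·4.3028 = +18.1850 (running +18.1850)
  i=2: -4.8741·-4.8724 − 0.5216·-2.1587 = +24.8746 (running +43.0596)
  i=3: 0.5216·4.3028 − 1.2911·-4.8724 = +8.5350 (running +51.5946)
Area = |Σ|/2 = |51.5946|/2 = 25.7973

Area at t=0.442: 25.7973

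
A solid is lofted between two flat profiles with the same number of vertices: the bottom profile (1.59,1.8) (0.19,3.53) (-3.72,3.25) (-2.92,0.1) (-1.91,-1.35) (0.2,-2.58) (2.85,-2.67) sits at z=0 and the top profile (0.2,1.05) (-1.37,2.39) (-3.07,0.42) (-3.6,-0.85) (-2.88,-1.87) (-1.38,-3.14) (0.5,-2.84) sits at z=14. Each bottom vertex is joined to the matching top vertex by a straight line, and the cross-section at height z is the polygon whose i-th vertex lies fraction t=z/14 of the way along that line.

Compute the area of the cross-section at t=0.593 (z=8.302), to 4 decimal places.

Cross-section at t=0.593: each vertex is (1-t)·p0[i] + t·p1[i].
  v1: (1-0.593)·(1.59,1.8) + 0.593·(0.2,1.05) = (0.7657,1.3553)
  v2: (1-0.593)·(0.19,3.53) + 0.593·(-1.37,2.39) = (-0.7351,2.8540)
  v3: (1-0.593)·(-3.72,3.25) + 0.593·(-3.07,0.42) = (-3.3346,1.5718)
  v4: (1-0.593)·(-2.92,0.1) + 0.593·(-3.6,-0.85) = (-3.3232,-0.4633)
  v5: (1-0.593)·(-1.91,-1.35) + 0.593·(-2.88,-1.87) = (-2.4852,-1.6584)
  v6: (1-0.593)·(0.2,-2.58) + 0.593·(-1.38,-3.14) = (-0.7369,-2.9121)
  v7: (1-0.593)·(2.85,-2.67) + 0.593·(0.5,-2.84) = (1.4565,-2.7708)
Shoelace sum Σ(x_i·y_{i+1} − x_{i+1}·y_i):
  i=1: 0.7657·2.8540 − -0.7351·1.3553 = +3.1816 (running +3.1816)
  i=2: -0.7351·1.5718 − -3.3346·2.8540 = +8.3613 (running +11.5429)
  i=3: -3.3346·-0.4633 − -3.3232·1.5718 = +6.7686 (running +18.3115)
  i=4: -3.3232·-1.6584 − -2.4852·-0.4633 = +4.3596 (running +22.6711)
  i=5: -2.4852·-2.9121 − -0.7369·-1.6584 = +6.0150 (running +28.6861)
  i=6: -0.7369·-2.7708 − 1.4565·-2.9121 = +6.2832 (running +34.9693)
  i=7: 1.4565·1.3553 − 0.7657·-2.7708 = +4.0955 (running +39.0649)
Area = |Σ|/2 = |39.0649|/2 = 19.5324

Area at t=0.593: 19.5324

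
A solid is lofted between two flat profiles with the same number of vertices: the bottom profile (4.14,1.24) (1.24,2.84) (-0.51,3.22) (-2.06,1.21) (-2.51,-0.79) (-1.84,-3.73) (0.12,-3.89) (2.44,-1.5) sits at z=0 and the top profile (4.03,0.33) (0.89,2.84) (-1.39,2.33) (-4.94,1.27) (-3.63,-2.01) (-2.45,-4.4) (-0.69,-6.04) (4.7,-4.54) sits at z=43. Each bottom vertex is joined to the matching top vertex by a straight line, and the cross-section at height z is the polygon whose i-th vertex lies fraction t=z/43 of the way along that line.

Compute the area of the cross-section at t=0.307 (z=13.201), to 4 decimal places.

Area at t=0.307: 37.9707

Cross-section at t=0.307: each vertex is (1-t)·p0[i] + t·p1[i].
  v1: (1-0.307)·(4.14,1.24) + 0.307·(4.03,0.33) = (4.1062,0.9606)
  v2: (1-0.307)·(1.24,2.84) + 0.307·(0.89,2.84) = (1.1326,2.8400)
  v3: (1-0.307)·(-0.51,3.22) + 0.307·(-1.39,2.33) = (-0.7802,2.9468)
  v4: (1-0.307)·(-2.06,1.21) + 0.307·(-4.94,1.27) = (-2.9442,1.2284)
  v5: (1-0.307)·(-2.51,-0.79) + 0.307·(-3.63,-2.01) = (-2.8538,-1.1645)
  v6: (1-0.307)·(-1.84,-3.73) + 0.307·(-2.45,-4.4) = (-2.0273,-3.9357)
  v7: (1-0.307)·(0.12,-3.89) + 0.307·(-0.69,-6.04) = (-0.1287,-4.5501)
  v8: (1-0.307)·(2.44,-1.5) + 0.307·(4.7,-4.54) = (3.1338,-2.4333)
Shoelace sum Σ(x_i·y_{i+1} − x_{i+1}·y_i):
  i=1: 4.1062·2.8400 − 1.1326·0.9606 = +10.5737 (running +10.5737)
  i=2: 1.1326·2.9468 − -0.7802·2.8400 = +5.5530 (running +16.1268)
  i=3: -0.7802·1.2284 − -2.9442·2.9468 = +7.7174 (running +23.8441)
  i=4: -2.9442·-1.1645 − -2.8538·1.2284 = +6.9343 (running +30.7785)
  i=5: -2.8538·-3.9357 − -2.0273·-1.1645 = +8.8710 (running +39.6494)
  i=6: -2.0273·-4.5501 − -0.1287·-3.9357 = +8.7178 (running +48.3672)
  i=7: -0.1287·-2.4333 − 3.1338·-4.5501 = +14.5721 (running +62.9393)
  i=8: 3.1338·0.9606 − 4.1062·-2.4333 = +13.0020 (running +75.9414)
Area = |Σ|/2 = |75.9414|/2 = 37.9707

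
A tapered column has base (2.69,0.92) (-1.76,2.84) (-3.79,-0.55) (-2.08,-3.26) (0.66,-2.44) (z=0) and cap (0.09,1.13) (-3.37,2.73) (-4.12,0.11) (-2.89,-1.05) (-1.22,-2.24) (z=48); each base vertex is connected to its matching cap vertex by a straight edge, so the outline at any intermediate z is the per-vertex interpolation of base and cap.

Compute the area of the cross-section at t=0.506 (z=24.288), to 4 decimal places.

Area at t=0.506: 17.0474

Cross-section at t=0.506: each vertex is (1-t)·p0[i] + t·p1[i].
  v1: (1-0.506)·(2.69,0.92) + 0.506·(0.09,1.13) = (1.3744,1.0263)
  v2: (1-0.506)·(-1.76,2.84) + 0.506·(-3.37,2.73) = (-2.5747,2.7843)
  v3: (1-0.506)·(-3.79,-0.55) + 0.506·(-4.12,0.11) = (-3.9570,-0.2160)
  v4: (1-0.506)·(-2.08,-3.26) + 0.506·(-2.89,-1.05) = (-2.4899,-2.1417)
  v5: (1-0.506)·(0.66,-2.44) + 0.506·(-1.22,-2.24) = (-0.2913,-2.3388)
Shoelace sum Σ(x_i·y_{i+1} − x_{i+1}·y_i):
  i=1: 1.3744·2.7843 − -2.5747·1.0263 = +6.4691 (running +6.4691)
  i=2: -2.5747·-0.2160 − -3.9570·2.7843 = +11.5738 (running +18.0429)
  i=3: -3.9570·-2.1417 − -2.4899·-0.2160 = +7.9369 (running +25.9798)
  i=4: -2.4899·-2.3388 − -0.2913·-2.1417 = +5.1994 (running +31.1792)
  i=5: -0.2913·1.0263 − 1.3744·-2.3388 = +2.9155 (running +34.0947)
Area = |Σ|/2 = |34.0947|/2 = 17.0474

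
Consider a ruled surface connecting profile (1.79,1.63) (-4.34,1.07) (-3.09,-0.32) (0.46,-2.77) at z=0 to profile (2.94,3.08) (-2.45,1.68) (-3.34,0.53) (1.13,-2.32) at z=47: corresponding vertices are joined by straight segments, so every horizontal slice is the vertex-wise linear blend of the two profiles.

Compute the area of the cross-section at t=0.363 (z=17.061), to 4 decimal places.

Cross-section at t=0.363: each vertex is (1-t)·p0[i] + t·p1[i].
  v1: (1-0.363)·(1.79,1.63) + 0.363·(2.94,3.08) = (2.2075,2.1563)
  v2: (1-0.363)·(-4.34,1.07) + 0.363·(-2.45,1.68) = (-3.6539,1.2914)
  v3: (1-0.363)·(-3.09,-0.32) + 0.363·(-3.34,0.53) = (-3.1807,-0.0115)
  v4: (1-0.363)·(0.46,-2.77) + 0.363·(1.13,-2.32) = (0.7032,-2.6067)
Shoelace sum Σ(x_i·y_{i+1} − x_{i+1}·y_i):
  i=1: 2.2075·1.2914 − -3.6539·2.1563 = +10.7299 (running +10.7299)
  i=2: -3.6539·-0.0115 − -3.1807·1.2914 = +4.1496 (running +14.8795)
  i=3: -3.1807·-2.6067 − 0.7032·-0.0115 = +8.2992 (running +23.1786)
  i=4: 0.7032·2.1563 − 2.2075·-2.6067 = +7.2704 (running +30.4490)
Area = |Σ|/2 = |30.4490|/2 = 15.2245

Area at t=0.363: 15.2245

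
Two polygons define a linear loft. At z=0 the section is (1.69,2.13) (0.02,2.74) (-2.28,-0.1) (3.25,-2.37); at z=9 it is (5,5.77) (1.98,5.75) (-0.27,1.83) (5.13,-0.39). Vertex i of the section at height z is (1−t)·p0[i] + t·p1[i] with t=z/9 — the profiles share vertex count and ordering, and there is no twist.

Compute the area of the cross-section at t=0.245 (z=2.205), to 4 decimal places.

Area at t=0.245: 15.7503

Cross-section at t=0.245: each vertex is (1-t)·p0[i] + t·p1[i].
  v1: (1-0.245)·(1.69,2.13) + 0.245·(5,5.77) = (2.5010,3.0218)
  v2: (1-0.245)·(0.02,2.74) + 0.245·(1.98,5.75) = (0.5002,3.4775)
  v3: (1-0.245)·(-2.28,-0.1) + 0.245·(-0.27,1.83) = (-1.7875,0.3729)
  v4: (1-0.245)·(3.25,-2.37) + 0.245·(5.13,-0.39) = (3.7106,-1.8849)
Shoelace sum Σ(x_i·y_{i+1} − x_{i+1}·y_i):
  i=1: 2.5010·3.4775 − 0.5002·3.0218 = +7.1854 (running +7.1854)
  i=2: 0.5002·0.3729 − -1.7875·3.4775 = +6.4026 (running +13.5880)
  i=3: -1.7875·-1.8849 − 3.7106·0.3729 = +1.9859 (running +15.5739)
  i=4: 3.7106·3.0218 − 2.5010·-1.8849 = +15.9267 (running +31.5006)
Area = |Σ|/2 = |31.5006|/2 = 15.7503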